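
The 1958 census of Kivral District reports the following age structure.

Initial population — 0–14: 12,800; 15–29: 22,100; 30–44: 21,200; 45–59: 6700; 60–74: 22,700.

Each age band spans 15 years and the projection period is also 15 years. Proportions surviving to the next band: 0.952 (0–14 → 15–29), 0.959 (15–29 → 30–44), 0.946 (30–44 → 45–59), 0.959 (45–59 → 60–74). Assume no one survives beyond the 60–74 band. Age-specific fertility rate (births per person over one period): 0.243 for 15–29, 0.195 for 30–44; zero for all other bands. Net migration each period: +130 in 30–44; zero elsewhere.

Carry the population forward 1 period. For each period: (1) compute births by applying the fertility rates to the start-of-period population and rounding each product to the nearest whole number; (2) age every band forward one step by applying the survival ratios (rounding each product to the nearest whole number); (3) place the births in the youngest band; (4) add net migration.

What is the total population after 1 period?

69494

Let group 1 be 0–14 through group 5 = 60–74.
— Period 1 —
Births: 22100 × 0.243 = 5370 ; 21200 × 0.195 = 4134 ⇒ total 9504
Group 2: 12800 × 0.952 = 12186
Group 3: 22100 × 0.959 = 21194
Group 4: 21200 × 0.946 = 20055
Group 5: 6700 × 0.959 = 6425
Net migration: Group 3 + 130 → 21324
Giving 9504 / 12186 / 21324 / 20055 / 6425.
Total after period 1: 9504 + 12186 + 21324 + 20055 + 6425 = 69494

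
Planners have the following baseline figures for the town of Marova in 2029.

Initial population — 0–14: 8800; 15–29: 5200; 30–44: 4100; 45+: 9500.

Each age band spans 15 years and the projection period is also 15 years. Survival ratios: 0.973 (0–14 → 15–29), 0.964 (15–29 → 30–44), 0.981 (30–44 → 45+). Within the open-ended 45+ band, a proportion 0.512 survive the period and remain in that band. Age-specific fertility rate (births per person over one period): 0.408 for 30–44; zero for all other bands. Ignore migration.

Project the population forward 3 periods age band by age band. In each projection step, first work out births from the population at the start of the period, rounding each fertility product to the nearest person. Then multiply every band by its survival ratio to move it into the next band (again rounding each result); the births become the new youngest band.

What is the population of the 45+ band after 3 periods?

Call the bands 1 to 4, youngest first.
— Period 1 —
Births: 4100 * 0.408 = 1673
Band 2: 8800 * 0.973 = 8562
Band 3: 5200 * 0.964 = 5013
Band 4: 4100 * 0.981 + 9500 * 0.512 = 4022 + 4864 = 8886
End of period: [1673, 8562, 5013, 8886]
— Period 2 —
Births: 5013 * 0.408 = 2045
Band 2: 1673 * 0.973 = 1628
Band 3: 8562 * 0.964 = 8254
Band 4: 5013 * 0.981 + 8886 * 0.512 = 4918 + 4550 = 9468
End of period: [2045, 1628, 8254, 9468]
— Period 3 —
Births: 8254 * 0.408 = 3368
Band 2: 2045 * 0.973 = 1990
Band 3: 1628 * 0.964 = 1569
Band 4: 8254 * 0.981 + 9468 * 0.512 = 8097 + 4848 = 12945
End of period: [3368, 1990, 1569, 12945]

12945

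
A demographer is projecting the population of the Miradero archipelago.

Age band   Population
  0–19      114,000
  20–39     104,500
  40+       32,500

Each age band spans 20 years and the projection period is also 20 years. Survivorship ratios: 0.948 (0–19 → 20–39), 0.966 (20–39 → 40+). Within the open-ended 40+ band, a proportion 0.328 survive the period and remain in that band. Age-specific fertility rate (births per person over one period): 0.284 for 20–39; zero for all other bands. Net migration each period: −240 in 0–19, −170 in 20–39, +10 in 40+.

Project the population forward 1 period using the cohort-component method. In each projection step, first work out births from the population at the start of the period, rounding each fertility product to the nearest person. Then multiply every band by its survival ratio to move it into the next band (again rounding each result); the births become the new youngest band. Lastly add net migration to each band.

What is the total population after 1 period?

After projecting period 1:
Births: 104500 × 0.284 = 29678
20–39: 114000 × 0.948 = 108072
40+: 104500 × 0.966 + 32500 × 0.328 = 100947 + 10660 = 111607
Net migration: 0–19 − 240 → 29438; 20–39 − 170 → 107902; 40+ + 10 → 111617
Population now: 0–19=29438, 20–39=107902, 40+=111617
Total after period 1: 29438 + 107902 + 111617 = 248957

248957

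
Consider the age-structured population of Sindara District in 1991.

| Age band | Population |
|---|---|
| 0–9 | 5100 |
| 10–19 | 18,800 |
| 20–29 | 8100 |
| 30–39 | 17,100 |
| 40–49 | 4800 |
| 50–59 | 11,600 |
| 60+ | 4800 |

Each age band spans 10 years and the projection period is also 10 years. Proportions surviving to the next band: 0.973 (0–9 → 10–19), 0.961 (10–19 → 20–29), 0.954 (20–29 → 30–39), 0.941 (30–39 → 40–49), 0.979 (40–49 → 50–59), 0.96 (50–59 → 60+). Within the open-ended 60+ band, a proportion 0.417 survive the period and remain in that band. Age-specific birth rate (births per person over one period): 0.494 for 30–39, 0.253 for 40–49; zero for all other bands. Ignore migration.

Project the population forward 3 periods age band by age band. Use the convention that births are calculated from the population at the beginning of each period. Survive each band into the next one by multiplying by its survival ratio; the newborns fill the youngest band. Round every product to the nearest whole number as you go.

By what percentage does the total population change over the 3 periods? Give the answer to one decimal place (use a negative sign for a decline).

[period 1]
Births: 17100 × 0.494 = 8447 ; 4800 × 0.253 = 1214 ⇒ total 9661
10–19: 5100 × 0.973 = 4962
20–29: 18800 × 0.961 = 18067
30–39: 8100 × 0.954 = 7727
40–49: 17100 × 0.941 = 16091
50–59: 4800 × 0.979 = 4699
60+: 11600 × 0.96 + 4800 × 0.417 = 11136 + 2002 = 13138
→ [9661, 4962, 18067, 7727, 16091, 4699, 13138]
[period 2]
Births: 7727 × 0.494 = 3817 ; 16091 × 0.253 = 4071 ⇒ total 7888
10–19: 9661 × 0.973 = 9400
20–29: 4962 × 0.961 = 4768
30–39: 18067 × 0.954 = 17236
40–49: 7727 × 0.941 = 7271
50–59: 16091 × 0.979 = 15753
60+: 4699 × 0.96 + 13138 × 0.417 = 4511 + 5479 = 9990
→ [7888, 9400, 4768, 17236, 7271, 15753, 9990]
[period 3]
Births: 17236 × 0.494 = 8515 ; 7271 × 0.253 = 1840 ⇒ total 10355
10–19: 7888 × 0.973 = 7675
20–29: 9400 × 0.961 = 9033
30–39: 4768 × 0.954 = 4549
40–49: 17236 × 0.941 = 16219
50–59: 7271 × 0.979 = 7118
60+: 15753 × 0.96 + 9990 × 0.417 = 15123 + 4166 = 19289
→ [10355, 7675, 9033, 4549, 16219, 7118, 19289]
Total: 70300 → 74238; change = 3938; percentage change = 5.6%

5.6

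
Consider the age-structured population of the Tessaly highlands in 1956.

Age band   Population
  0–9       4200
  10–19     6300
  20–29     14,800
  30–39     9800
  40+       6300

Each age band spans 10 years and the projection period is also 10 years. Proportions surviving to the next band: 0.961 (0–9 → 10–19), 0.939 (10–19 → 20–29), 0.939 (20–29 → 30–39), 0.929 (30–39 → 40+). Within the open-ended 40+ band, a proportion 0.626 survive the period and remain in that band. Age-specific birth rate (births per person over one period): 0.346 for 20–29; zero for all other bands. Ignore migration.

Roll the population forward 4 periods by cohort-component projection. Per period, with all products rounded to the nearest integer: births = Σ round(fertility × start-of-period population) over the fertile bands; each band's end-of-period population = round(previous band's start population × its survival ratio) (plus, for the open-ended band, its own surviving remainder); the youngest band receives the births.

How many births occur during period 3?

1311

— Period 1 —
Births: 14800 × 0.346 = 5121
10–19: 4200 × 0.961 = 4036
20–29: 6300 × 0.939 = 5916
30–39: 14800 × 0.939 = 13897
40+: 9800 × 0.929 + 6300 × 0.626 = 9104 + 3944 = 13048
End of period: [5121, 4036, 5916, 13897, 13048]
— Period 2 —
Births: 5916 × 0.346 = 2047
10–19: 5121 × 0.961 = 4921
20–29: 4036 × 0.939 = 3790
30–39: 5916 × 0.939 = 5555
40+: 13897 × 0.929 + 13048 × 0.626 = 12910 + 8168 = 21078
End of period: [2047, 4921, 3790, 5555, 21078]
— Period 3 —
Births: 3790 × 0.346 = 1311
10–19: 2047 × 0.961 = 1967
20–29: 4921 × 0.939 = 4621
30–39: 3790 × 0.939 = 3559
40+: 5555 × 0.929 + 21078 × 0.626 = 5161 + 13195 = 18356
End of period: [1311, 1967, 4621, 3559, 18356]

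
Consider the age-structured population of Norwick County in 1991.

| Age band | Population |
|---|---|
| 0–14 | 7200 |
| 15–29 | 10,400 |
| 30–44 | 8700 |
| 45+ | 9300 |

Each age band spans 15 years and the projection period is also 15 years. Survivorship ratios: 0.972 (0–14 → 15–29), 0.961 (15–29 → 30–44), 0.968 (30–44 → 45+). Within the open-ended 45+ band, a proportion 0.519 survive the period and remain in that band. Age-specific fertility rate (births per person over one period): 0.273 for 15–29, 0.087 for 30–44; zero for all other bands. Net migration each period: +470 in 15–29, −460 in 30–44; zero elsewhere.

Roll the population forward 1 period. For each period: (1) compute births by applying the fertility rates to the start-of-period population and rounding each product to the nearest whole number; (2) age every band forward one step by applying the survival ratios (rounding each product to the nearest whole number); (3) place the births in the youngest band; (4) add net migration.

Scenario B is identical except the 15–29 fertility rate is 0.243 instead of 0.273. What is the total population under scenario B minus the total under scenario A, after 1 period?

Period 1.
Births: 10400 * 0.273 = 2839  |  8700 * 0.087 = 757 → total 3596
15–29: 7200 * 0.972 = 6998
30–44: 10400 * 0.961 = 9994
45+: 8700 * 0.968 + 9300 * 0.519 = 8422 + 4827 = 13249
Net migration: 15–29 + 470 → 7468; 30–44 − 460 → 9534
Population now: 0–14=3596, 15–29=7468, 30–44=9534, 45+=13249
Scenario A total after 1 period: 33847
Scenario B projection —
Period 1.
Births: 10400 * 0.243 = 2527  |  8700 * 0.087 = 757 → total 3284
15–29: 7200 * 0.972 = 6998
30–44: 10400 * 0.961 = 9994
45+: 8700 * 0.968 + 9300 * 0.519 = 8422 + 4827 = 13249
Net migration: 15–29 + 470 → 7468; 30–44 − 460 → 9534
Population now: 0–14=3284, 15–29=7468, 30–44=9534, 45+=13249
Scenario B total after 1 period: 33535
Difference B − A = 33535 − 33847 = -312

-312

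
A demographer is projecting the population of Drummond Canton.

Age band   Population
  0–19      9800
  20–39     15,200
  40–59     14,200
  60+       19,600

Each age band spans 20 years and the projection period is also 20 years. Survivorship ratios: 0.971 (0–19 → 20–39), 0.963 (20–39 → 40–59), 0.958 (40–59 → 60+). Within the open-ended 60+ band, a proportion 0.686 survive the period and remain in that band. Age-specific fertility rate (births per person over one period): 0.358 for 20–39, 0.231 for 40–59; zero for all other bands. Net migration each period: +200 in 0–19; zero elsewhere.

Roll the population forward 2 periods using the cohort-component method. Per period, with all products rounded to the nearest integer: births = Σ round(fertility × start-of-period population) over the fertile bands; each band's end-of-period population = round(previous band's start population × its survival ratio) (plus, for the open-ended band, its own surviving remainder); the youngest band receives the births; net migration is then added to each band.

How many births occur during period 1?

Period 1.
Births: 15200 × 0.358 = 5442, 14200 × 0.231 = 3280 → total 8722
20–39: 9800 × 0.971 = 9516
40–59: 15200 × 0.963 = 14638
60+: 14200 × 0.958 + 19600 × 0.686 = 13604 + 13446 = 27050
Net migration: 0–19 + 200 → 8922
Giving 8922 / 9516 / 14638 / 27050.

8722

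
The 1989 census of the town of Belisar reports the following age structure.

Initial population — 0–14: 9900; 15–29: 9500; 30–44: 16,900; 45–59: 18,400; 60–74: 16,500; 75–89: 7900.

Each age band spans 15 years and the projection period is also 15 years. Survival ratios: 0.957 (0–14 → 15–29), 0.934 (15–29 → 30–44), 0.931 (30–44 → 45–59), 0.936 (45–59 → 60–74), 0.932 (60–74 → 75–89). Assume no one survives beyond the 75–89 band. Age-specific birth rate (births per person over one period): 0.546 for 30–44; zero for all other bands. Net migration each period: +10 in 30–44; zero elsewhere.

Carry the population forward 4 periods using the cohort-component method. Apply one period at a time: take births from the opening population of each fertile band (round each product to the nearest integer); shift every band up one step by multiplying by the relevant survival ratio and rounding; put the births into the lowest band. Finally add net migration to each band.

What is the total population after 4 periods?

(Bands numbered youngest = 1 to oldest = 6.)
— Period 1 —
Births: 16900 × 0.546 = 9227
Band 2: 9900 × 0.957 = 9474
Band 3: 9500 × 0.934 = 8873
Band 4: 16900 × 0.931 = 15734
Band 5: 18400 × 0.936 = 17222
Band 6: 16500 × 0.932 = 15378
Net migration: Band 3 + 10 → 8883
Population now: 0–14=9227, 15–29=9474, 30–44=8883, 45–59=15734, 60–74=17222, 75–89=15378
— Period 2 —
Births: 8883 × 0.546 = 4850
Band 2: 9227 × 0.957 = 8830
Band 3: 9474 × 0.934 = 8849
Band 4: 8883 × 0.931 = 8270
Band 5: 15734 × 0.936 = 14727
Band 6: 17222 × 0.932 = 16051
Net migration: Band 3 + 10 → 8859
Population now: 0–14=4850, 15–29=8830, 30–44=8859, 45–59=8270, 60–74=14727, 75–89=16051
— Period 3 —
Births: 8859 × 0.546 = 4837
Band 2: 4850 × 0.957 = 4641
Band 3: 8830 × 0.934 = 8247
Band 4: 8859 × 0.931 = 8248
Band 5: 8270 × 0.936 = 7741
Band 6: 14727 × 0.932 = 13726
Net migration: Band 3 + 10 → 8257
Population now: 0–14=4837, 15–29=4641, 30–44=8257, 45–59=8248, 60–74=7741, 75–89=13726
— Period 4 —
Births: 8257 × 0.546 = 4508
Band 2: 4837 × 0.957 = 4629
Band 3: 4641 × 0.934 = 4335
Band 4: 8257 × 0.931 = 7687
Band 5: 8248 × 0.936 = 7720
Band 6: 7741 × 0.932 = 7215
Net migration: Band 3 + 10 → 4345
Population now: 0–14=4508, 15–29=4629, 30–44=4345, 45–59=7687, 60–74=7720, 75–89=7215
Total after period 4: 4508 + 4629 + 4345 + 7687 + 7720 + 7215 = 36104

36104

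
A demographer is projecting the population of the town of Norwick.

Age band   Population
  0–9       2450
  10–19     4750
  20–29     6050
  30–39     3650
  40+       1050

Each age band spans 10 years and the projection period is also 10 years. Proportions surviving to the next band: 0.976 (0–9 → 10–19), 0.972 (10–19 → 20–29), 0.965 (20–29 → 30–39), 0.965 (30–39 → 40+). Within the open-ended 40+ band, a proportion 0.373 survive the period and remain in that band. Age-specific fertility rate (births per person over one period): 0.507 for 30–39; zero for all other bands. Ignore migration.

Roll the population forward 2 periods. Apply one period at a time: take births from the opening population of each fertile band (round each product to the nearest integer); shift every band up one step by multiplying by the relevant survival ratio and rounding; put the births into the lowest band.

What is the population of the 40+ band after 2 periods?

After projecting period 1:
Births: 3650 × 0.507 = 1851
10–19: 2450 × 0.976 = 2391
20–29: 4750 × 0.972 = 4617
30–39: 6050 × 0.965 = 5838
40+: 3650 × 0.965 + 1050 × 0.373 = 3522 + 392 = 3914
End of period: [1851, 2391, 4617, 5838, 3914]
After projecting period 2:
Births: 5838 × 0.507 = 2960
10–19: 1851 × 0.976 = 1807
20–29: 2391 × 0.972 = 2324
30–39: 4617 × 0.965 = 4455
40+: 5838 × 0.965 + 3914 × 0.373 = 5634 + 1460 = 7094
End of period: [2960, 1807, 2324, 4455, 7094]

7094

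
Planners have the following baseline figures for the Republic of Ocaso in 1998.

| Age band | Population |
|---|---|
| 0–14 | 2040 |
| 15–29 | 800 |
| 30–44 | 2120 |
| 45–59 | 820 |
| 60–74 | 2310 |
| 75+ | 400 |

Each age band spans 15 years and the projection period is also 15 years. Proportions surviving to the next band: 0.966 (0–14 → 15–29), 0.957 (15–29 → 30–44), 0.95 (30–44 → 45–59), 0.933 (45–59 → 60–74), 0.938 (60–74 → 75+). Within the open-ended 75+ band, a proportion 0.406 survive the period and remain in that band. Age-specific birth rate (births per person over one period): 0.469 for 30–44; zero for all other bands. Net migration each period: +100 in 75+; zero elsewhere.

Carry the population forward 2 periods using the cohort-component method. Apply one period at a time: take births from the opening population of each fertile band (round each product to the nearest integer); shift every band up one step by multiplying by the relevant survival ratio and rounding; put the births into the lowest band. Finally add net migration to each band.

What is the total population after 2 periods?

Period 1.
Births: 2120 * 0.469 = 994
15–29: 2040 * 0.966 = 1971
30–44: 800 * 0.957 = 766
45–59: 2120 * 0.95 = 2014
60–74: 820 * 0.933 = 765
75+: 2310 * 0.938 + 400 * 0.406 = 2167 + 162 = 2329
Net migration: 75+ + 100 → 2429
Giving 994 / 1971 / 766 / 2014 / 765 / 2429.
Period 2.
Births: 766 * 0.469 = 359
15–29: 994 * 0.966 = 960
30–44: 1971 * 0.957 = 1886
45–59: 766 * 0.95 = 728
60–74: 2014 * 0.933 = 1879
75+: 765 * 0.938 + 2429 * 0.406 = 718 + 986 = 1704
Net migration: 75+ + 100 → 1804
Giving 359 / 960 / 1886 / 728 / 1879 / 1804.
Total after period 2: 359 + 960 + 1886 + 728 + 1879 + 1804 = 7616

7616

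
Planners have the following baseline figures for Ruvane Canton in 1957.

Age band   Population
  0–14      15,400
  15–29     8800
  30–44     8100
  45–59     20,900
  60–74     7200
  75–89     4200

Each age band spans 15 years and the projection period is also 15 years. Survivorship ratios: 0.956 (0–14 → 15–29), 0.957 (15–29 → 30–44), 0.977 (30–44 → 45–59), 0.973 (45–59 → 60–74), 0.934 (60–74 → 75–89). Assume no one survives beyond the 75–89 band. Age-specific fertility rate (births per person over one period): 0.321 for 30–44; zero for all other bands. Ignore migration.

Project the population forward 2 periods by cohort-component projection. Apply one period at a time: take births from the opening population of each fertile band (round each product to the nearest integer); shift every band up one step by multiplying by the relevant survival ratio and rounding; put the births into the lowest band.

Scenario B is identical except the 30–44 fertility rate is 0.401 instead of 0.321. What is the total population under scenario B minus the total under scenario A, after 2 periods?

Let band 1 be 0–14 through band 6 = 75–89.
[period 1]
Births: 8100 * 0.321 = 2600
Band 2: 15400 * 0.956 = 14722
Band 3: 8800 * 0.957 = 8422
Band 4: 8100 * 0.977 = 7914
Band 5: 20900 * 0.973 = 20336
Band 6: 7200 * 0.934 = 6725
→ [2600, 14722, 8422, 7914, 20336, 6725]
[period 2]
Births: 8422 * 0.321 = 2703
Band 2: 2600 * 0.956 = 2486
Band 3: 14722 * 0.957 = 14089
Band 4: 8422 * 0.977 = 8228
Band 5: 7914 * 0.973 = 7700
Band 6: 20336 * 0.934 = 18994
→ [2703, 2486, 14089, 8228, 7700, 18994]
Scenario A total after 2 periods: 54200
Scenario B projection —
[period 1]
Births: 8100 * 0.401 = 3248
Band 2: 15400 * 0.956 = 14722
Band 3: 8800 * 0.957 = 8422
Band 4: 8100 * 0.977 = 7914
Band 5: 20900 * 0.973 = 20336
Band 6: 7200 * 0.934 = 6725
→ [3248, 14722, 8422, 7914, 20336, 6725]
[period 2]
Births: 8422 * 0.401 = 3377
Band 2: 3248 * 0.956 = 3105
Band 3: 14722 * 0.957 = 14089
Band 4: 8422 * 0.977 = 8228
Band 5: 7914 * 0.973 = 7700
Band 6: 20336 * 0.934 = 18994
→ [3377, 3105, 14089, 8228, 7700, 18994]
Scenario B total after 2 periods: 55493
Difference B − A = 55493 − 54200 = 1293

1293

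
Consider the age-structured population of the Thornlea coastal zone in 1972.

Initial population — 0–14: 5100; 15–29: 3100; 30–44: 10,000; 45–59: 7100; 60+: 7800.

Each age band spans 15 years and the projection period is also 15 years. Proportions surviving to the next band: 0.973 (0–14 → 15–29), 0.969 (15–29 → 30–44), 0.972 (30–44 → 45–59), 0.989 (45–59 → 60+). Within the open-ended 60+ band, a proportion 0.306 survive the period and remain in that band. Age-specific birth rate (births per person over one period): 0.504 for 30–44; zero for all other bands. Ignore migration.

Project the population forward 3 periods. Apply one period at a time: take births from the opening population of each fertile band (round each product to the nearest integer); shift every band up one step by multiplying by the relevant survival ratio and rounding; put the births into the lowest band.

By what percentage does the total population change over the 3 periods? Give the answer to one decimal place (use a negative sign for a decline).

Let group 1 be 0–14 through group 5 = 60+.
— Period 1 —
Births: 10000 × 0.504 = 5040
Group 2: 5100 × 0.973 = 4962
Group 3: 3100 × 0.969 = 3004
Group 4: 10000 × 0.972 = 9720
Group 5: 7100 × 0.989 + 7800 × 0.306 = 7022 + 2387 = 9409
End of period: [5040, 4962, 3004, 9720, 9409]
— Period 2 —
Births: 3004 × 0.504 = 1514
Group 2: 5040 × 0.973 = 4904
Group 3: 4962 × 0.969 = 4808
Group 4: 3004 × 0.972 = 2920
Group 5: 9720 × 0.989 + 9409 × 0.306 = 9613 + 2879 = 12492
End of period: [1514, 4904, 4808, 2920, 12492]
— Period 3 —
Births: 4808 × 0.504 = 2423
Group 2: 1514 × 0.973 = 1473
Group 3: 4904 × 0.969 = 4752
Group 4: 4808 × 0.972 = 4673
Group 5: 2920 × 0.989 + 12492 × 0.306 = 2888 + 3823 = 6711
End of period: [2423, 1473, 4752, 4673, 6711]
Total: 33100 → 20032; change = -13068; percentage change = -39.5%

-39.5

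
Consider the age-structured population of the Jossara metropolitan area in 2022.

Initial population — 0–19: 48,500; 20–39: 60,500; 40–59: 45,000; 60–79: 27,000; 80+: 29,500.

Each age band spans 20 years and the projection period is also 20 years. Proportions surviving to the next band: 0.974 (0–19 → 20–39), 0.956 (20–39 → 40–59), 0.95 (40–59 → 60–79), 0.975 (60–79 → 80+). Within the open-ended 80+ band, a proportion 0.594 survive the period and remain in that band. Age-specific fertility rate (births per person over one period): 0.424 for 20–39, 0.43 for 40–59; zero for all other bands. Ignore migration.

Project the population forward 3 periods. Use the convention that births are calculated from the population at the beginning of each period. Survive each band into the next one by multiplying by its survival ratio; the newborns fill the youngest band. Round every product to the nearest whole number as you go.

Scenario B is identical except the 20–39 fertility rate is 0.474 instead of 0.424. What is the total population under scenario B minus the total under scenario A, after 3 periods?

Numbering the groups 1..5 from youngest to oldest:
After projecting period 1:
Births: 60500 * 0.424 = 25652, 45000 * 0.43 = 19350 → total 45002
Group 2: 48500 * 0.974 = 47239
Group 3: 60500 * 0.956 = 57838
Group 4: 45000 * 0.95 = 42750
Group 5: 27000 * 0.975 + 29500 * 0.594 = 26325 + 17523 = 43848
Population now: 0–19=45002, 20–39=47239, 40–59=57838, 60–79=42750, 80+=43848
After projecting period 2:
Births: 47239 * 0.424 = 20029, 57838 * 0.43 = 24870 → total 44899
Group 2: 45002 * 0.974 = 43832
Group 3: 47239 * 0.956 = 45160
Group 4: 57838 * 0.95 = 54946
Group 5: 42750 * 0.975 + 43848 * 0.594 = 41681 + 26046 = 67727
Population now: 0–19=44899, 20–39=43832, 40–59=45160, 60–79=54946, 80+=67727
After projecting period 3:
Births: 43832 * 0.424 = 18585, 45160 * 0.43 = 19419 → total 38004
Group 2: 44899 * 0.974 = 43732
Group 3: 43832 * 0.956 = 41903
Group 4: 45160 * 0.95 = 42902
Group 5: 54946 * 0.975 + 67727 * 0.594 = 53572 + 40230 = 93802
Population now: 0–19=38004, 20–39=43732, 40–59=41903, 60–79=42902, 80+=93802
Scenario A total after 3 periods: 260343
Scenario B projection —
After projecting period 1:
Births: 60500 * 0.474 = 28677, 45000 * 0.43 = 19350 → total 48027
Group 2: 48500 * 0.974 = 47239
Group 3: 60500 * 0.956 = 57838
Group 4: 45000 * 0.95 = 42750
Group 5: 27000 * 0.975 + 29500 * 0.594 = 26325 + 17523 = 43848
Population now: 0–19=48027, 20–39=47239, 40–59=57838, 60–79=42750, 80+=43848
After projecting period 2:
Births: 47239 * 0.474 = 22391, 57838 * 0.43 = 24870 → total 47261
Group 2: 48027 * 0.974 = 46778
Group 3: 47239 * 0.956 = 45160
Group 4: 57838 * 0.95 = 54946
Group 5: 42750 * 0.975 + 43848 * 0.594 = 41681 + 26046 = 67727
Population now: 0–19=47261, 20–39=46778, 40–59=45160, 60–79=54946, 80+=67727
After projecting period 3:
Births: 46778 * 0.474 = 22173, 45160 * 0.43 = 19419 → total 41592
Group 2: 47261 * 0.974 = 46032
Group 3: 46778 * 0.956 = 44720
Group 4: 45160 * 0.95 = 42902
Group 5: 54946 * 0.975 + 67727 * 0.594 = 53572 + 40230 = 93802
Population now: 0–19=41592, 20–39=46032, 40–59=44720, 60–79=42902, 80+=93802
Scenario B total after 3 periods: 269048
Difference B − A = 269048 − 260343 = 8705

8705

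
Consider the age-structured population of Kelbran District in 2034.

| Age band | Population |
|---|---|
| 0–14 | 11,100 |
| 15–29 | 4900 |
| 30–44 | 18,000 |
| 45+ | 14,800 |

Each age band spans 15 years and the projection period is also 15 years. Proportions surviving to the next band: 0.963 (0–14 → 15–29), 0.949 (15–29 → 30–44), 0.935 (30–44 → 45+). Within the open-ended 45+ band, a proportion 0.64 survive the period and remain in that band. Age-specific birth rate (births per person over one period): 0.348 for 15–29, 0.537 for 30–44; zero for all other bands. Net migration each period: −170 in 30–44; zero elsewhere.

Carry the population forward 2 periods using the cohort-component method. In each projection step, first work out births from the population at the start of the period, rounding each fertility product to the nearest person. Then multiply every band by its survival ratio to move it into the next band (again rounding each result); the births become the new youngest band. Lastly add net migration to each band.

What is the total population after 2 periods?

Let group 1 be 0–14 through group 4 = 45+.
Period 1:
Births: 4900 * 0.348 = 1705 ; 18000 * 0.537 = 9666 ⇒ total 11371
Group 2: 11100 * 0.963 = 10689
Group 3: 4900 * 0.949 = 4650
Group 4: 18000 * 0.935 + 14800 * 0.64 = 16830 + 9472 = 26302
Net migration: Group 3 − 170 → 4480
Giving 11371 / 10689 / 4480 / 26302.
Period 2:
Births: 10689 * 0.348 = 3720 ; 4480 * 0.537 = 2406 ⇒ total 6126
Group 2: 11371 * 0.963 = 10950
Group 3: 10689 * 0.949 = 10144
Group 4: 4480 * 0.935 + 26302 * 0.64 = 4189 + 16833 = 21022
Net migration: Group 3 − 170 → 9974
Giving 6126 / 10950 / 9974 / 21022.
Total after period 2: 6126 + 10950 + 9974 + 21022 = 48072

48072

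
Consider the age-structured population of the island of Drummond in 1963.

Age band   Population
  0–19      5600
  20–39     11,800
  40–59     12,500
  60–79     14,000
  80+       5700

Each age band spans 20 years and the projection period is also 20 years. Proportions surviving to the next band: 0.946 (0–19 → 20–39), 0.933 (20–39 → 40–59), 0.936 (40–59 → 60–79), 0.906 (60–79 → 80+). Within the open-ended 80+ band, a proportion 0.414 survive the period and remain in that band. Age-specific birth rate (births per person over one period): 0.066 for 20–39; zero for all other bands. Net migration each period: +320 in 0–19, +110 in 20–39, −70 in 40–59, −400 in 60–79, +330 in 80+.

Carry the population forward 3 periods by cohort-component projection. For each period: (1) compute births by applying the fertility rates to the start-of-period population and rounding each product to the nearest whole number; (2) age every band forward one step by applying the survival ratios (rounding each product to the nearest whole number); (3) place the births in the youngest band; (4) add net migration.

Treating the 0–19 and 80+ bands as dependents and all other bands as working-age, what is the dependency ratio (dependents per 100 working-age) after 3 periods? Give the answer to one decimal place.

277.0

Numbering the bands 1..5 from youngest to oldest:
— Period 1 —
Births: 11800 × 0.066 = 779
Band 2: 5600 × 0.946 = 5298
Band 3: 11800 × 0.933 = 11009
Band 4: 12500 × 0.936 = 11700
Band 5: 14000 × 0.906 + 5700 × 0.414 = 12684 + 2360 = 15044
Net migration: Band 1 + 320 → 1099; Band 2 + 110 → 5408; Band 3 − 70 → 10939; Band 4 − 400 → 11300; Band 5 + 330 → 15374
→ [1099, 5408, 10939, 11300, 15374]
— Period 2 —
Births: 5408 × 0.066 = 357
Band 2: 1099 × 0.946 = 1040
Band 3: 5408 × 0.933 = 5046
Band 4: 10939 × 0.936 = 10239
Band 5: 11300 × 0.906 + 15374 × 0.414 = 10238 + 6365 = 16603
Net migration: Band 1 + 320 → 677; Band 2 + 110 → 1150; Band 3 − 70 → 4976; Band 4 − 400 → 9839; Band 5 + 330 → 16933
→ [677, 1150, 4976, 9839, 16933]
— Period 3 —
Births: 1150 × 0.066 = 76
Band 2: 677 × 0.946 = 640
Band 3: 1150 × 0.933 = 1073
Band 4: 4976 × 0.936 = 4658
Band 5: 9839 × 0.906 + 16933 × 0.414 = 8914 + 7010 = 15924
Net migration: Band 1 + 320 → 396; Band 2 + 110 → 750; Band 3 − 70 → 1003; Band 4 − 400 → 4258; Band 5 + 330 → 16254
→ [396, 750, 1003, 4258, 16254]
Dependents (band 0–19 + band 80+) = 396 + 16254 = 16650; working-age = 6011; ratio = 16650/6011 × 100 = 277.0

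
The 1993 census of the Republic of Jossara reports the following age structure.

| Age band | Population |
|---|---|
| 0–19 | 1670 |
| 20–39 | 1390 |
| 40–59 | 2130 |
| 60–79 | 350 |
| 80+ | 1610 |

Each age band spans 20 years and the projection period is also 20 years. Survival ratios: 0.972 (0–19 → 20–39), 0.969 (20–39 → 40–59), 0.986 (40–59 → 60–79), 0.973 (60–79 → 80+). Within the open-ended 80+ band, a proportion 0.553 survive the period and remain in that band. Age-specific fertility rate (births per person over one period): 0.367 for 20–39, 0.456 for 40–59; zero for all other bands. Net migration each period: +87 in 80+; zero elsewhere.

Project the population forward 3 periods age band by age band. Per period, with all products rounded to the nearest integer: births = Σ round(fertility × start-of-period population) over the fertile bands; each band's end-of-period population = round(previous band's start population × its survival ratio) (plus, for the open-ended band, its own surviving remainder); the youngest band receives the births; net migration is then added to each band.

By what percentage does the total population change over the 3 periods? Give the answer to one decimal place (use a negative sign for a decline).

After projecting period 1:
Births: 1390 * 0.367 = 510  |  2130 * 0.456 = 971 → 1481
20–39: 1670 * 0.972 = 1623
40–59: 1390 * 0.969 = 1347
60–79: 2130 * 0.986 = 2100
80+: 350 * 0.973 + 1610 * 0.553 = 341 + 890 = 1231
Net migration: 80+ + 87 → 1318
→ [1481, 1623, 1347, 2100, 1318]
After projecting period 2:
Births: 1623 * 0.367 = 596  |  1347 * 0.456 = 614 → 1210
20–39: 1481 * 0.972 = 1440
40–59: 1623 * 0.969 = 1573
60–79: 1347 * 0.986 = 1328
80+: 2100 * 0.973 + 1318 * 0.553 = 2043 + 729 = 2772
Net migration: 80+ + 87 → 2859
→ [1210, 1440, 1573, 1328, 2859]
After projecting period 3:
Births: 1440 * 0.367 = 528  |  1573 * 0.456 = 717 → 1245
20–39: 1210 * 0.972 = 1176
40–59: 1440 * 0.969 = 1395
60–79: 1573 * 0.986 = 1551
80+: 1328 * 0.973 + 2859 * 0.553 = 1292 + 1581 = 2873
Net migration: 80+ + 87 → 2960
→ [1245, 1176, 1395, 1551, 2960]
Total: 7150 → 8327; change = 1177; percentage change = 16.5%

16.5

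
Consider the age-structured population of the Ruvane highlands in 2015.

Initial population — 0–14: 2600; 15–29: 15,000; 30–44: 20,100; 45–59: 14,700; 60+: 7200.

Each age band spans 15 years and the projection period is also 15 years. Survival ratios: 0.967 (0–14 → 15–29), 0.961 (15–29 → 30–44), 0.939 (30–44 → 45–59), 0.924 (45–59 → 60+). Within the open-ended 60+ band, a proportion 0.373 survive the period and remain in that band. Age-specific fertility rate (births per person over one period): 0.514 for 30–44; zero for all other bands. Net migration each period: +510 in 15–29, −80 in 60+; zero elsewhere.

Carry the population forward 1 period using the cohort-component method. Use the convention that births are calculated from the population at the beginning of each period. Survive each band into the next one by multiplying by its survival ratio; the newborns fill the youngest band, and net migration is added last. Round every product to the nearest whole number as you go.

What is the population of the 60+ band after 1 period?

16189

— Period 1 —
Births: 20100 × 0.514 = 10331
15–29: 2600 × 0.967 = 2514
30–44: 15000 × 0.961 = 14415
45–59: 20100 × 0.939 = 18874
60+: 14700 × 0.924 + 7200 × 0.373 = 13583 + 2686 = 16269
Net migration: 15–29 + 510 → 3024; 60+ − 80 → 16189
End of period: [10331, 3024, 14415, 18874, 16189]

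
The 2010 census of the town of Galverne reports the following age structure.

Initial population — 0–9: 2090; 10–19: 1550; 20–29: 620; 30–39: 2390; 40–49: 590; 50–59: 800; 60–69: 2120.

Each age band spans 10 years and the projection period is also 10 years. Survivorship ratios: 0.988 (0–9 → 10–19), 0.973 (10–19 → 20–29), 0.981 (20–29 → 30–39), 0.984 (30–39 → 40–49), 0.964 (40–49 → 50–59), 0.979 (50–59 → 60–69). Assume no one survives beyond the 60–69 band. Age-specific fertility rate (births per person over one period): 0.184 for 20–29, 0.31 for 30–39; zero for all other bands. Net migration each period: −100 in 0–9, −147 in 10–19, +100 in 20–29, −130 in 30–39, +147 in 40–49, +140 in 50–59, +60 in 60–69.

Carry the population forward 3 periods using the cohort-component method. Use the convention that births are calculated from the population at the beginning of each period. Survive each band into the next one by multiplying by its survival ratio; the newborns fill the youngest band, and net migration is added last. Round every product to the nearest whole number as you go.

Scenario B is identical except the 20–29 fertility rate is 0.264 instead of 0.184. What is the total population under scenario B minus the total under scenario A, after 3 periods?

Period 1.
Births: 620 × 0.184 = 114 ; 2390 × 0.31 = 741 → 855
10–19: 2090 × 0.988 = 2065
20–29: 1550 × 0.973 = 1508
30–39: 620 × 0.981 = 608
40–49: 2390 × 0.984 = 2352
50–59: 590 × 0.964 = 569
60–69: 800 × 0.979 = 783
Net migration: 0–9 − 100 → 755; 10–19 − 147 → 1918; 20–29 + 100 → 1608; 30–39 − 130 → 478; 40–49 + 147 → 2499; 50–59 + 140 → 709; 60–69 + 60 → 843
End of period: [755, 1918, 1608, 478, 2499, 709, 843]
Period 2.
Births: 1608 × 0.184 = 296 ; 478 × 0.31 = 148 → 444
10–19: 755 × 0.988 = 746
20–29: 1918 × 0.973 = 1866
30–39: 1608 × 0.981 = 1577
40–49: 478 × 0.984 = 470
50–59: 2499 × 0.964 = 2409
60–69: 709 × 0.979 = 694
Net migration: 0–9 − 100 → 344; 10–19 − 147 → 599; 20–29 + 100 → 1966; 30–39 − 130 → 1447; 40–49 + 147 → 617; 50–59 + 140 → 2549; 60–69 + 60 → 754
End of period: [344, 599, 1966, 1447, 617, 2549, 754]
Period 3.
Births: 1966 × 0.184 = 362 ; 1447 × 0.31 = 449 → 811
10–19: 344 × 0.988 = 340
20–29: 599 × 0.973 = 583
30–39: 1966 × 0.981 = 1929
40–49: 1447 × 0.984 = 1424
50–59: 617 × 0.964 = 595
60–69: 2549 × 0.979 = 2495
Net migration: 0–9 − 100 → 711; 10–19 − 147 → 193; 20–29 + 100 → 683; 30–39 − 130 → 1799; 40–49 + 147 → 1571; 50–59 + 140 → 735; 60–69 + 60 → 2555
End of period: [711, 193, 683, 1799, 1571, 735, 2555]
Scenario A total after 3 periods: 8247
Scenario B projection —
Period 1.
Births: 620 × 0.264 = 164 ; 2390 × 0.31 = 741 → 905
10–19: 2090 × 0.988 = 2065
20–29: 1550 × 0.973 = 1508
30–39: 620 × 0.981 = 608
40–49: 2390 × 0.984 = 2352
50–59: 590 × 0.964 = 569
60–69: 800 × 0.979 = 783
Net migration: 0–9 − 100 → 805; 10–19 − 147 → 1918; 20–29 + 100 → 1608; 30–39 − 130 → 478; 40–49 + 147 → 2499; 50–59 + 140 → 709; 60–69 + 60 → 843
End of period: [805, 1918, 1608, 478, 2499, 709, 843]
Period 2.
Births: 1608 × 0.264 = 425 ; 478 × 0.31 = 148 → 573
10–19: 805 × 0.988 = 795
20–29: 1918 × 0.973 = 1866
30–39: 1608 × 0.981 = 1577
40–49: 478 × 0.984 = 470
50–59: 2499 × 0.964 = 2409
60–69: 709 × 0.979 = 694
Net migration: 0–9 − 100 → 473; 10–19 − 147 → 648; 20–29 + 100 → 1966; 30–39 − 130 → 1447; 40–49 + 147 → 617; 50–59 + 140 → 2549; 60–69 + 60 → 754
End of period: [473, 648, 1966, 1447, 617, 2549, 754]
Period 3.
Births: 1966 × 0.264 = 519 ; 1447 × 0.31 = 449 → 968
10–19: 473 × 0.988 = 467
20–29: 648 × 0.973 = 631
30–39: 1966 × 0.981 = 1929
40–49: 1447 × 0.984 = 1424
50–59: 617 × 0.964 = 595
60–69: 2549 × 0.979 = 2495
Net migration: 0–9 − 100 → 868; 10–19 − 147 → 320; 20–29 + 100 → 731; 30–39 − 130 → 1799; 40–49 + 147 → 1571; 50–59 + 140 → 735; 60–69 + 60 → 2555
End of period: [868, 320, 731, 1799, 1571, 735, 2555]
Scenario B total after 3 periods: 8579
Difference B − A = 8579 − 8247 = 332

332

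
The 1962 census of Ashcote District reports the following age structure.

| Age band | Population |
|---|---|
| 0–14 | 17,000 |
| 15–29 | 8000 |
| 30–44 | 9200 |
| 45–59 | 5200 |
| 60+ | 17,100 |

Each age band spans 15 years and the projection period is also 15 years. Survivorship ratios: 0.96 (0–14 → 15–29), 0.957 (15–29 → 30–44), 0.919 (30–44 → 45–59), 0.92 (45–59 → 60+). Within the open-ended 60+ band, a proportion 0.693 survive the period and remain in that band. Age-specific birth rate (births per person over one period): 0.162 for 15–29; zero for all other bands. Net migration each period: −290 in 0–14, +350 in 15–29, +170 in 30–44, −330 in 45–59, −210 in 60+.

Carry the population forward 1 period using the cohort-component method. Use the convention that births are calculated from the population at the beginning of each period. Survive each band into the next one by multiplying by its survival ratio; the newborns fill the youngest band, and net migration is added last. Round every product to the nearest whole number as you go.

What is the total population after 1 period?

50051

(Bands numbered youngest = 1 to oldest = 5.)
After projecting period 1:
Births: 8000 * 0.162 = 1296
Band 2: 17000 * 0.96 = 16320
Band 3: 8000 * 0.957 = 7656
Band 4: 9200 * 0.919 = 8455
Band 5: 5200 * 0.92 + 17100 * 0.693 = 4784 + 11850 = 16634
Net migration: Band 1 − 290 → 1006; Band 2 + 350 → 16670; Band 3 + 170 → 7826; Band 4 − 330 → 8125; Band 5 − 210 → 16424
Population now: 0–14=1006, 15–29=16670, 30–44=7826, 45–59=8125, 60+=16424
Total after period 1: 1006 + 16670 + 7826 + 8125 + 16424 = 50051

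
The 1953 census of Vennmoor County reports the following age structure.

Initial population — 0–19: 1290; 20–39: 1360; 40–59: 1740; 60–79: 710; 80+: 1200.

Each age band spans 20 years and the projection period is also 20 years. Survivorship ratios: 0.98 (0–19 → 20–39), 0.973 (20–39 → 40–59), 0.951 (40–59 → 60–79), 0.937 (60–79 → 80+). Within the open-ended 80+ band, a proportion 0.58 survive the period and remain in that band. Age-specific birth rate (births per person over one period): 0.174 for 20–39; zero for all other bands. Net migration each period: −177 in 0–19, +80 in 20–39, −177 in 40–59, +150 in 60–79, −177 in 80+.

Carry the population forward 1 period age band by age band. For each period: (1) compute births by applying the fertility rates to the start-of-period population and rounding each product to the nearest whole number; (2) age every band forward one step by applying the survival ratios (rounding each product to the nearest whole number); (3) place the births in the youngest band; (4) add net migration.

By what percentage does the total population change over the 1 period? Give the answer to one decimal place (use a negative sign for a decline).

-12.1

Numbering the groups 1..5 from youngest to oldest:
After projecting period 1:
Births: 1360 × 0.174 = 237
Group 2: 1290 × 0.98 = 1264
Group 3: 1360 × 0.973 = 1323
Group 4: 1740 × 0.951 = 1655
Group 5: 710 × 0.937 + 1200 × 0.58 = 665 + 696 = 1361
Net migration: Group 1 − 177 → 60; Group 2 + 80 → 1344; Group 3 − 177 → 1146; Group 4 + 150 → 1805; Group 5 − 177 → 1184
Giving 60 / 1344 / 1146 / 1805 / 1184.
Total: 6300 → 5539; change = -761; percentage change = -12.1%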